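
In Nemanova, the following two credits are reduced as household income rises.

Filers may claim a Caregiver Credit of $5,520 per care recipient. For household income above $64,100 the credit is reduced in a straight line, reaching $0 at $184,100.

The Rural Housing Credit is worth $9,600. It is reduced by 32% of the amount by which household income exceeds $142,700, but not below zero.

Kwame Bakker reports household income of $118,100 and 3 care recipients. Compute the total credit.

$18,708

Caregiver Credit: base = 3 × $5,520 = $16,560. $118,100 is $54,000 into a $120,000 phase-out range, leaving 66,000/120,000 of the credit: $16,560 × 66,000/120,000 = $9,108.
Rural Housing Credit: $118,100 is at or below the $142,700 threshold, so the full $9,600 applies.
Total: $9,108 + $9,600 = $18,708.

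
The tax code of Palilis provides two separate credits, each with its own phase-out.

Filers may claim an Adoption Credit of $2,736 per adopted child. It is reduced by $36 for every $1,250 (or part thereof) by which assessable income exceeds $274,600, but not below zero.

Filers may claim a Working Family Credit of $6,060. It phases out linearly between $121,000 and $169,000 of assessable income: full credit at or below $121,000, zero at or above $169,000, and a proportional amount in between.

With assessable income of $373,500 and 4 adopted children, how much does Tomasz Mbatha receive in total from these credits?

Adoption Credit: base = 4 × $2,736 = $10,944. income exceeds $274,600 by $98,900, which is 80 full-or-partial $1,250 increments; reduction = 80 × $36 = $2,880, leaving $8,064.
Working Family Credit: $373,500 is at or above $169,000, so the credit is $0.
Total: $8,064 + $0 = $8,064.

$8,064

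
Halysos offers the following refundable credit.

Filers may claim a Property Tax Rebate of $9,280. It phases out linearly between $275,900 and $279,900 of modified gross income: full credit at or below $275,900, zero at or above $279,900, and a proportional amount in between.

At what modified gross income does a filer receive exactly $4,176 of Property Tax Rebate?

$278,100

$4,176 is 4,176/9,280 of the full $9,280, so 5,104/9,280 of the $4,000 range has been used: income = $275,900 + $4,000 × 5,104/9,280 = $278,100.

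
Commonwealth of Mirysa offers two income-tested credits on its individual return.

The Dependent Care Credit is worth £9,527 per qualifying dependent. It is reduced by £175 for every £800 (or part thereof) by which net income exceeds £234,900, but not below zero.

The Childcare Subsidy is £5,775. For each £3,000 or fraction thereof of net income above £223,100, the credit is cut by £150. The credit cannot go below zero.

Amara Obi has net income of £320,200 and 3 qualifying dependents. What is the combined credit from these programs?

Dependent Care Credit: base = 3 × £9,527 = £28,581. income exceeds £234,900 by £85,300, which is 107 full-or-partial £800 increments; reduction = 107 × £175 = £18,725, leaving £9,856.
Childcare Subsidy: income exceeds £223,100 by £97,100, which is 33 full-or-partial £3,000 increments; reduction = 33 × £150 = £4,950, leaving £825.
Total: £9,856 + £825 = £10,681.

£10,681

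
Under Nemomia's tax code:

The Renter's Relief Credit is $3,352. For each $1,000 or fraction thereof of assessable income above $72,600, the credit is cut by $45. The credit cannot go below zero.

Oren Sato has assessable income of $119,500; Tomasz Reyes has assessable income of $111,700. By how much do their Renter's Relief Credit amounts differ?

$315

Oren ($119,500): Renter's Relief Credit: income exceeds $72,600 by $46,900, which is 47 full-or-partial $1,000 increments; reduction = 47 × $45 = $2,115, leaving $1,237.
Tomasz ($111,700): Renter's Relief Credit: income exceeds $72,600 by $39,100, which is 40 full-or-partial $1,000 increments; reduction = 40 × $45 = $1,800, leaving $1,552.
Difference: |$1,237 − $1,552| = $315.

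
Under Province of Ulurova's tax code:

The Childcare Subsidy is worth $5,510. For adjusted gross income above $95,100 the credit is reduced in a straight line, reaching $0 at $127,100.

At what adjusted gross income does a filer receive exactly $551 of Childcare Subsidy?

$551 is 551/5,510 of the full $5,510, so 4,959/5,510 of the $32,000 range has been used: income = $95,100 + $32,000 × 4,959/5,510 = $123,900.

$123,900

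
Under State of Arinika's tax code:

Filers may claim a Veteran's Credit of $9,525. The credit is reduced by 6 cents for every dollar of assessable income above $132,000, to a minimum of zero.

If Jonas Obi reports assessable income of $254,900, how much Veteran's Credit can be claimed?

Veteran's Credit: 6% of the $122,900 excess over $132,000 is $7,374; credit = $9,525 − $7,374 = $2,151.

$2,151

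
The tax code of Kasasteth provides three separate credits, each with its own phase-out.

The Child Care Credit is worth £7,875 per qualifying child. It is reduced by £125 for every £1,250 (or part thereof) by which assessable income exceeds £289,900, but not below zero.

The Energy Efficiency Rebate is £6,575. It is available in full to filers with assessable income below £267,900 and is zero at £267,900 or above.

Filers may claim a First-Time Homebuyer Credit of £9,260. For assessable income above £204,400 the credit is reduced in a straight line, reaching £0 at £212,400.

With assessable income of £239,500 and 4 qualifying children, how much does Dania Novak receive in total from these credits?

£38,075

Child Care Credit: base = 4 × £7,875 = £31,500. £239,500 is at or below the £289,900 threshold, so the full £31,500 applies.
Energy Efficiency Rebate: £239,500 is below the £267,900 cutoff, so the full £6,575 applies.
First-Time Homebuyer Credit: £239,500 is at or above £212,400, so the credit is £0.
Total: £31,500 + £6,575 + £0 = £38,075.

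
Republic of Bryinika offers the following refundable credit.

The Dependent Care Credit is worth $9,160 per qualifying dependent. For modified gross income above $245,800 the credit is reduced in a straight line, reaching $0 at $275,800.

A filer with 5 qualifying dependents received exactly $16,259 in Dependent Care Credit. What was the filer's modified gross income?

Full credit = 5 × $9,160 = $45,800.
$16,259 is 16,259/45,800 of the full $45,800, so 29,541/45,800 of the $30,000 range has been used: income = $245,800 + $30,000 × 29,541/45,800 = $265,150.

$265,150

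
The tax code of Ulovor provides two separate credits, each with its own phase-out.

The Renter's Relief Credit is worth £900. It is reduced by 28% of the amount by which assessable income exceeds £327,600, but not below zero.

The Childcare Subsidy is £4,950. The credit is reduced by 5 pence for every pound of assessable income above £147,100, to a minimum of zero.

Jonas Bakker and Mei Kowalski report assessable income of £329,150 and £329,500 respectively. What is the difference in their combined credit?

Jonas (£329,150): Renter's Relief Credit: 28% of the £1,550 excess over £327,600 is £434; credit = £900 − £434 = £466. Childcare Subsidy: 5% of the £182,050 excess over £147,100 is £9,102.50 ≥ base, so the credit is £0. total £466 + £0 = £466
Mei (£329,500): Renter's Relief Credit: 28% of the £1,900 excess over £327,600 is £532; credit = £900 − £532 = £368. Childcare Subsidy: 5% of the £182,400 excess over £147,100 is £9,120 ≥ base, so the credit is £0. total £368 + £0 = £368
Difference: |£466 − £368| = £98.

£98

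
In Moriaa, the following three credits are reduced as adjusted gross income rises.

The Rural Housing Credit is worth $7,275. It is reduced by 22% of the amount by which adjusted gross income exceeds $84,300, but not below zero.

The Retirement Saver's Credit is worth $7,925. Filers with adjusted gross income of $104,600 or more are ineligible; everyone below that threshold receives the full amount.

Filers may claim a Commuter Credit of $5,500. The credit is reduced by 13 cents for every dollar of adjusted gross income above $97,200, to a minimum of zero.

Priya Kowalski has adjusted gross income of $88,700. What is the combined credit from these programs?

Rural Housing Credit: 22% of the $4,400 excess over $84,300 is $968; credit = $7,275 − $968 = $6,307.
Retirement Saver's Credit: $88,700 is below the $104,600 cutoff, so the full $7,925 applies.
Commuter Credit: $88,700 is at or below the $97,200 threshold, so the full $5,500 applies.
Total: $6,307 + $7,925 + $5,500 = $19,732.

$19,732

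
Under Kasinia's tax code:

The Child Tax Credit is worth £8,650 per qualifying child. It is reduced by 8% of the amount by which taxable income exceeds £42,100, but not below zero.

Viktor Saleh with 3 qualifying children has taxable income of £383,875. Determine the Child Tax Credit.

£0

Child Tax Credit: base = 3 × £8,650 = £25,950. 8% of the £341,775 excess over £42,100 is £27,342 ≥ base, so the credit is £0.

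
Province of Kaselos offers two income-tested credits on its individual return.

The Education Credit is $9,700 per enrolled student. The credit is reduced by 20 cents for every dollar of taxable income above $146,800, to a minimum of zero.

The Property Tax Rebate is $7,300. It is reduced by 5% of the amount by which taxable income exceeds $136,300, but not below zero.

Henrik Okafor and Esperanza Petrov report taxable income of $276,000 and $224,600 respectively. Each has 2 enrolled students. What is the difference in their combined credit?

Henrik ($276,000): Education Credit: base = 2 × $9,700 = $19,400. 20% of the $129,200 excess over $146,800 is $25,840 ≥ base, so the credit is $0. Property Tax Rebate: 5% of the $139,700 excess over $136,300 is $6,985; credit = $7,300 − $6,985 = $315. total $0 + $315 = $315
Esperanza ($224,600): Education Credit: base = 2 × $9,700 = $19,400. 20% of the $77,800 excess over $146,800 is $15,560; credit = $19,400 − $15,560 = $3,840. Property Tax Rebate: 5% of the $88,300 excess over $136,300 is $4,415; credit = $7,300 − $4,415 = $2,885. total $3,840 + $2,885 = $6,725
Difference: |$315 − $6,725| = $6,410.

$6,410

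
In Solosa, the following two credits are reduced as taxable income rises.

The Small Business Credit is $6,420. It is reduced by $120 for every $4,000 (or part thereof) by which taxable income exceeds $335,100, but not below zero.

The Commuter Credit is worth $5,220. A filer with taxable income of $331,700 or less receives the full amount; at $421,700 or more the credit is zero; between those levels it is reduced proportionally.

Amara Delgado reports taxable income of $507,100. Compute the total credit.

Small Business Credit: income exceeds $335,100 by $172,000, which is 43 full-or-partial $4,000 increments; reduction = 43 × $120 = $5,160, leaving $1,260.
Commuter Credit: $507,100 is at or above $421,700, so the credit is $0.
Total: $1,260 + $0 = $1,260.

$1,260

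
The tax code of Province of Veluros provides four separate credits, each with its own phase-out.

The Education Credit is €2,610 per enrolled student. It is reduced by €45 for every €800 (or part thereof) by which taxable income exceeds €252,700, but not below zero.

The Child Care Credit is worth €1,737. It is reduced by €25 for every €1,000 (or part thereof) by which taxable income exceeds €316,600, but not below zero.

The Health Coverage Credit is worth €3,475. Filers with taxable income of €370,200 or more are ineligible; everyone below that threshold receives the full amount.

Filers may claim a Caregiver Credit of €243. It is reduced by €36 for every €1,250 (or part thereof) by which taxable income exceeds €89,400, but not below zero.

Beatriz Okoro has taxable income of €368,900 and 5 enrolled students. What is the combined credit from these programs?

€10,367

Education Credit: base = 5 × €2,610 = €13,050. income exceeds €252,700 by €116,200, which is 146 full-or-partial €800 increments; reduction = 146 × €45 = €6,570, leaving €6,480.
Child Care Credit: income exceeds €316,600 by €52,300, which is 53 full-or-partial €1,000 increments; reduction = 53 × €25 = €1,325, leaving €412.
Health Coverage Credit: €368,900 is below the €370,200 cutoff, so the full €3,475 applies.
Caregiver Credit: income exceeds €89,400 by €279,500 → 224 increments × €36 = €8,064 ≥ base, so the credit is €0.
Total: €6,480 + €412 + €3,475 + €0 = €10,367.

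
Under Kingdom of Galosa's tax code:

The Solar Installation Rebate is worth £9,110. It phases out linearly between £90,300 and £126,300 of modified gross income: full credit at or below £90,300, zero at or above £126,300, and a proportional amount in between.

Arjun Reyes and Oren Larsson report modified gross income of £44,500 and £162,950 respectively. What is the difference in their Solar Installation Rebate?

Arjun (£44,500): Solar Installation Rebate: £44,500 is at or below the £90,300 threshold, so the full £9,110 applies.
Oren (£162,950): Solar Installation Rebate: £162,950 is at or above £126,300, so the credit is £0.
Difference: |£9,110 − £0| = £9,110.

£9,110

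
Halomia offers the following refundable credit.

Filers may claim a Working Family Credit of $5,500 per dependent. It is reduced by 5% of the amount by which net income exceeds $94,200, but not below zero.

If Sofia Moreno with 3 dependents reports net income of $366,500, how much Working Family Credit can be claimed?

$2,885

Working Family Credit: base = 3 × $5,500 = $16,500. 5% of the $272,300 excess over $94,200 is $13,615; credit = $16,500 − $13,615 = $2,885.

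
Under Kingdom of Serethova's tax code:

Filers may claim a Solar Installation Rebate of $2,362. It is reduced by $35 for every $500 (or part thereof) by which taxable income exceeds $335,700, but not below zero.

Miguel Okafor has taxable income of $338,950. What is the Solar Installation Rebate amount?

Solar Installation Rebate: income exceeds $335,700 by $3,250, which is 7 full-or-partial $500 increments; reduction = 7 × $35 = $245, leaving $2,117.

$2,117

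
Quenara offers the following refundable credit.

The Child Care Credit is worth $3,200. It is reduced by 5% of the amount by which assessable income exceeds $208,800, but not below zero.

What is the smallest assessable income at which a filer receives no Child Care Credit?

The credit falls by 5% of each dollar above $208,800, so it reaches zero when the excess is $3,200 / 5% = $64,000: income = $208,800 + $64,000 = $272,800.

$272,800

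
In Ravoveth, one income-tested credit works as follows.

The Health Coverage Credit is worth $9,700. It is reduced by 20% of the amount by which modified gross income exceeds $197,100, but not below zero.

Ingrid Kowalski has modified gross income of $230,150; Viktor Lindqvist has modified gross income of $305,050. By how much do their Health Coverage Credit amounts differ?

Ingrid ($230,150): Health Coverage Credit: 20% of the $33,050 excess over $197,100 is $6,610; credit = $9,700 − $6,610 = $3,090.
Viktor ($305,050): Health Coverage Credit: 20% of the $107,950 excess over $197,100 is $21,590 ≥ base, so the credit is $0.
Difference: |$3,090 − $0| = $3,090.

$3,090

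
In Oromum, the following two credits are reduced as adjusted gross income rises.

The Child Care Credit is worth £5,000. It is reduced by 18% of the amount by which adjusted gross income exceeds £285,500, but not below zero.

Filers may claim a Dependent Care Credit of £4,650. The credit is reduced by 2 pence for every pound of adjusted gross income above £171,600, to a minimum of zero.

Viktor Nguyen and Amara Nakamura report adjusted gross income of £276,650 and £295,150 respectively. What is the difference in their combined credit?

£2,107

Viktor (£276,650): Child Care Credit: £276,650 is at or below the £285,500 threshold, so the full £5,000 applies. Dependent Care Credit: 2% of the £105,050 excess over £171,600 is £2,101; credit = £4,650 − £2,101 = £2,549. total £5,000 + £2,549 = £7,549
Amara (£295,150): Child Care Credit: 18% of the £9,650 excess over £285,500 is £1,737; credit = £5,000 − £1,737 = £3,263. Dependent Care Credit: 2% of the £123,550 excess over £171,600 is £2,471; credit = £4,650 − £2,471 = £2,179. total £3,263 + £2,179 = £5,442
Difference: |£7,549 − £5,442| = £2,107.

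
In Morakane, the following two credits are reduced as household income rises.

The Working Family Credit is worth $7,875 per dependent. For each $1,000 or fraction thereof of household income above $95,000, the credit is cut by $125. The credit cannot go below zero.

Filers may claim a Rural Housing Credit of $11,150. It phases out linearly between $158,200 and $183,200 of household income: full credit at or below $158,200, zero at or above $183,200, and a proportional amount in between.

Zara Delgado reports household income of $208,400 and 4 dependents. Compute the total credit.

$17,250

Working Family Credit: base = 4 × $7,875 = $31,500. income exceeds $95,000 by $113,400, which is 114 full-or-partial $1,000 increments; reduction = 114 × $125 = $14,250, leaving $17,250.
Rural Housing Credit: $208,400 is at or above $183,200, so the credit is $0.
Total: $17,250 + $0 = $17,250.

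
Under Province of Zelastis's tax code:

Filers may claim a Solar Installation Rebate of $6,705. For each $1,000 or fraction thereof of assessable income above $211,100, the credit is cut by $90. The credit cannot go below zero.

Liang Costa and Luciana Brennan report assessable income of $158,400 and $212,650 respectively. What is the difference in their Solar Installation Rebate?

Liang ($158,400): Solar Installation Rebate: $158,400 is at or below the $211,100 threshold, so the full $6,705 applies.
Luciana ($212,650): Solar Installation Rebate: income exceeds $211,100 by $1,550, which is 2 full-or-partial $1,000 increments; reduction = 2 × $90 = $180, leaving $6,525.
Difference: |$6,705 − $6,525| = $180.

$180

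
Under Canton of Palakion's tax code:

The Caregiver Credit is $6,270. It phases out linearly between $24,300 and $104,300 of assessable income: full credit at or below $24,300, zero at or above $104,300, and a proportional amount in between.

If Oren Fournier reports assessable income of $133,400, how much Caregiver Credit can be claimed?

Caregiver Credit: $133,400 is at or above $104,300, so the credit is $0.

$0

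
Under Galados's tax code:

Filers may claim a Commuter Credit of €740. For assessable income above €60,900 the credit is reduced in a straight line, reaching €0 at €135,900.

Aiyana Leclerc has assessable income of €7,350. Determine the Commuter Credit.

€740

Commuter Credit: €7,350 is at or below the €60,900 threshold, so the full €740 applies.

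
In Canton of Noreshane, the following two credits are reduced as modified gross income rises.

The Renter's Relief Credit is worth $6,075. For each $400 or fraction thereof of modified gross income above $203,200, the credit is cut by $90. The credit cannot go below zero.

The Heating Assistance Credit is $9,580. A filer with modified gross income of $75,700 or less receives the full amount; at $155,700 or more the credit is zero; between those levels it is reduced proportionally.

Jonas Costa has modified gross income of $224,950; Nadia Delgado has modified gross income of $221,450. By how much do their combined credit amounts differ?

Jonas ($224,950): Renter's Relief Credit: income exceeds $203,200 by $21,750, which is 55 full-or-partial $400 increments; reduction = 55 × $90 = $4,950, leaving $1,125. Heating Assistance Credit: $224,950 is at or above $155,700, so the credit is $0. total $1,125 + $0 = $1,125
Nadia ($221,450): Renter's Relief Credit: income exceeds $203,200 by $18,250, which is 46 full-or-partial $400 increments; reduction = 46 × $90 = $4,140, leaving $1,935. Heating Assistance Credit: $221,450 is at or above $155,700, so the credit is $0. total $1,935 + $0 = $1,935
Difference: |$1,125 − $1,935| = $810.

$810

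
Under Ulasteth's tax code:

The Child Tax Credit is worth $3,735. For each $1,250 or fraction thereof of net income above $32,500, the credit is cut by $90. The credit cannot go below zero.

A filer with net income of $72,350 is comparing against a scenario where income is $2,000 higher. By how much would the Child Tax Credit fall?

At $72,350 — income exceeds $32,500 by $39,850, which is 32 full-or-partial $1,250 increments; reduction = 32 × $90 = $2,880, leaving $855.
At $74,350 — income exceeds $32,500 by $41,850, which is 34 full-or-partial $1,250 increments; reduction = 34 × $90 = $3,060, leaving $675.
Lost: $855 − $675 = $180.

$180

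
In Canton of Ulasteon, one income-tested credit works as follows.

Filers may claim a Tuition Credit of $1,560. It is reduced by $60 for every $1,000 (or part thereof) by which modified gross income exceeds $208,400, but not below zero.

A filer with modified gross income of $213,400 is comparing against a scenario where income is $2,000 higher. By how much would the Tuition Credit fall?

At $213,400 — income exceeds $208,400 by $5,000, which is 5 full-or-partial $1,000 increments; reduction = 5 × $60 = $300, leaving $1,260.
At $215,400 — income exceeds $208,400 by $7,000, which is 7 full-or-partial $1,000 increments; reduction = 7 × $60 = $420, leaving $1,140.
Lost: $1,260 − $1,140 = $120.

$120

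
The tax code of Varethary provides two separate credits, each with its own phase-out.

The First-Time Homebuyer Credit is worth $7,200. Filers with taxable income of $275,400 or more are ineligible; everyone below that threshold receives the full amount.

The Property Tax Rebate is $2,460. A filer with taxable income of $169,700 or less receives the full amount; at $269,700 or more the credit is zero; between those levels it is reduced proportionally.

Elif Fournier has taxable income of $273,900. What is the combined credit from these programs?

$7,200

First-Time Homebuyer Credit: $273,900 is below the $275,400 cutoff, so the full $7,200 applies.
Property Tax Rebate: $273,900 is at or above $269,700, so the credit is $0.
Total: $7,200 + $0 = $7,200.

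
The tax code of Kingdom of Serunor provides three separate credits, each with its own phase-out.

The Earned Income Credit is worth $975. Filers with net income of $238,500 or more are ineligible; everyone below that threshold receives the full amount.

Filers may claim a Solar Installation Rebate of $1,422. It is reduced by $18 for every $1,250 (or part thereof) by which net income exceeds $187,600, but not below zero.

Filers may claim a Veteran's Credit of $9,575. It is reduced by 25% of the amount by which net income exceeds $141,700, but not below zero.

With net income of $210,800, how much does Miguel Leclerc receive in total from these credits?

Earned Income Credit: $210,800 is below the $238,500 cutoff, so the full $975 applies.
Solar Installation Rebate: income exceeds $187,600 by $23,200, which is 19 full-or-partial $1,250 increments; reduction = 19 × $18 = $342, leaving $1,080.
Veteran's Credit: 25% of the $69,100 excess over $141,700 is $17,275 ≥ base, so the credit is $0.
Total: $975 + $1,080 + $0 = $2,055.

$2,055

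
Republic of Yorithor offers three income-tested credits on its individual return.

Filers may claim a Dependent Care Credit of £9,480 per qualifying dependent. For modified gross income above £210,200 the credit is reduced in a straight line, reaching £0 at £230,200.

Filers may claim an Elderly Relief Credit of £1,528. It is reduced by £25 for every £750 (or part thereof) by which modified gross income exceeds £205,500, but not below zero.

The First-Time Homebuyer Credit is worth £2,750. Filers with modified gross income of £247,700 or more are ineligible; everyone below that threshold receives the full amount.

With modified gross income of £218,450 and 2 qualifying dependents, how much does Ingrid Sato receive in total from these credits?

£14,967

Dependent Care Credit: base = 2 × £9,480 = £18,960. £218,450 is £8,250 into a £20,000 phase-out range, leaving 11,750/20,000 of the credit: £18,960 × 11,750/20,000 = £11,139.
Elderly Relief Credit: income exceeds £205,500 by £12,950, which is 18 full-or-partial £750 increments; reduction = 18 × £25 = £450, leaving £1,078.
First-Time Homebuyer Credit: £218,450 is below the £247,700 cutoff, so the full £2,750 applies.
Total: £11,139 + £1,078 + £2,750 = £14,967.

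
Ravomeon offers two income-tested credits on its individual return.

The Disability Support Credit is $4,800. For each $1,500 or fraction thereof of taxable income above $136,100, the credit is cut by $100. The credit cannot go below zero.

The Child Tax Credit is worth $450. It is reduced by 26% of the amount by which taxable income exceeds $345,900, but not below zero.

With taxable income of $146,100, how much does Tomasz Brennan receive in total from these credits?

$4,550

Disability Support Credit: income exceeds $136,100 by $10,000, which is 7 full-or-partial $1,500 increments; reduction = 7 × $100 = $700, leaving $4,100.
Child Tax Credit: $146,100 is at or below the $345,900 threshold, so the full $450 applies.
Total: $4,100 + $450 = $4,550.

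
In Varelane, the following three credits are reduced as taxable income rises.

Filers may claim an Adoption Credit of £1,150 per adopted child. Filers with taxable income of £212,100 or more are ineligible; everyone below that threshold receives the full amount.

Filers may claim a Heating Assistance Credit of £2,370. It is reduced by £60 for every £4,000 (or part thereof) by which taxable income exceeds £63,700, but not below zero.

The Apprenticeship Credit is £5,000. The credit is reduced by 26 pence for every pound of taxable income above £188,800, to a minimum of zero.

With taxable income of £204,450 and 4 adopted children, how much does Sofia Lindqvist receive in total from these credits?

£5,741

Adoption Credit: base = 4 × £1,150 = £4,600. £204,450 is below the £212,100 cutoff, so the full £4,600 applies.
Heating Assistance Credit: income exceeds £63,700 by £140,750, which is 36 full-or-partial £4,000 increments; reduction = 36 × £60 = £2,160, leaving £210.
Apprenticeship Credit: 26% of the £15,650 excess over £188,800 is £4,069; credit = £5,000 − £4,069 = £931.
Total: £4,600 + £210 + £931 = £5,741.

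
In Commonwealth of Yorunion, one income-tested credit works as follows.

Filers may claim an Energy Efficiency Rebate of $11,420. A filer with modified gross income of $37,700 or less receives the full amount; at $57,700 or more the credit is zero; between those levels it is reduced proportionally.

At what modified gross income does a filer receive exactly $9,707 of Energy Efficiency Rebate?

$9,707 is 9,707/11,420 of the full $11,420, so 1,713/11,420 of the $20,000 range has been used: income = $37,700 + $20,000 × 1,713/11,420 = $40,700.

$40,700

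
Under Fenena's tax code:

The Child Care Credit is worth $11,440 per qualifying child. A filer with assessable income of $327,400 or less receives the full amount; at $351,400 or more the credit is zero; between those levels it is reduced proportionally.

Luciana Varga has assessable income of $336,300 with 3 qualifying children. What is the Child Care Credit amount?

$21,593

Child Care Credit: base = 3 × $11,440 = $34,320. $336,300 is $8,900 into a $24,000 phase-out range, leaving 15,100/24,000 of the credit: $34,320 × 15,100/24,000 = $21,593.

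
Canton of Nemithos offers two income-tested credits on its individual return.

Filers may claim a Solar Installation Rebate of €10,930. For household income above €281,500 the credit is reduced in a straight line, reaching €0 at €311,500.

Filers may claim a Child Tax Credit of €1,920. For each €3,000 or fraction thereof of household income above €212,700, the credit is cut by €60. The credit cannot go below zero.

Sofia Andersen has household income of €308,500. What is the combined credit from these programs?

€1,093

Solar Installation Rebate: €308,500 is €27,000 into a €30,000 phase-out range, leaving 3,000/30,000 of the credit: €10,930 × 3,000/30,000 = €1,093.
Child Tax Credit: income exceeds €212,700 by €95,800 → 32 increments × €60 = €1,920 ≥ base, so the credit is €0.
Total: €1,093 + €0 = €1,093.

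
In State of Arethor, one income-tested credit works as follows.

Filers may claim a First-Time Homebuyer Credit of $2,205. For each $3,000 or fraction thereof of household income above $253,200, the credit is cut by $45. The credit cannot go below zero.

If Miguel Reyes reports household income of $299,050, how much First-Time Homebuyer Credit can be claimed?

First-Time Homebuyer Credit: income exceeds $253,200 by $45,850, which is 16 full-or-partial $3,000 increments; reduction = 16 × $45 = $720, leaving $1,485.

$1,485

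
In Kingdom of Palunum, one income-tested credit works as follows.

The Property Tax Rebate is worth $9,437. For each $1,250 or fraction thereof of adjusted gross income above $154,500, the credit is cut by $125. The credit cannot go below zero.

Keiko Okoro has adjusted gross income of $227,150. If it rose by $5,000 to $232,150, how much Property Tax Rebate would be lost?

$500

At $227,150 — income exceeds $154,500 by $72,650, which is 59 full-or-partial $1,250 increments; reduction = 59 × $125 = $7,375, leaving $2,062.
At $232,150 — income exceeds $154,500 by $77,650, which is 63 full-or-partial $1,250 increments; reduction = 63 × $125 = $7,875, leaving $1,562.
Lost: $2,062 − $1,562 = $500.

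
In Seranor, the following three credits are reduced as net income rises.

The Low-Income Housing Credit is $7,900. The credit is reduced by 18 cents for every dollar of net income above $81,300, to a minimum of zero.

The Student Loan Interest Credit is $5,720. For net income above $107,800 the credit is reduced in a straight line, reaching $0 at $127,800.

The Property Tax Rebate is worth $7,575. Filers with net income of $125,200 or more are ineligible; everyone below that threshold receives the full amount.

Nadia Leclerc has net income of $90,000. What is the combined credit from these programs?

Low-Income Housing Credit: 18% of the $8,700 excess over $81,300 is $1,566; credit = $7,900 − $1,566 = $6,334.
Student Loan Interest Credit: $90,000 is at or below the $107,800 threshold, so the full $5,720 applies.
Property Tax Rebate: $90,000 is below the $125,200 cutoff, so the full $7,575 applies.
Total: $6,334 + $5,720 + $7,575 = $19,629.

$19,629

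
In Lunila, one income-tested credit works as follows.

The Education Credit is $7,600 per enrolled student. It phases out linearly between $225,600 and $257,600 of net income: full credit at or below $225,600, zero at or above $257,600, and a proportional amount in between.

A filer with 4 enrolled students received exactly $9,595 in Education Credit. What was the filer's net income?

Full credit = 4 × $7,600 = $30,400.
$9,595 is 9,595/30,400 of the full $30,400, so 20,805/30,400 of the $32,000 range has been used: income = $225,600 + $32,000 × 20,805/30,400 = $247,500.

$247,500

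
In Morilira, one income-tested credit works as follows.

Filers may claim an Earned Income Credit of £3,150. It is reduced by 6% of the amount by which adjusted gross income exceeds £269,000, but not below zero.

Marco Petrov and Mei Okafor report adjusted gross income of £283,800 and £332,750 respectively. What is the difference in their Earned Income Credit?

£2,262

Marco (£283,800): Earned Income Credit: 6% of the £14,800 excess over £269,000 is £888; credit = £3,150 − £888 = £2,262.
Mei (£332,750): Earned Income Credit: 6% of the £63,750 excess over £269,000 is £3,825 ≥ base, so the credit is £0.
Difference: |£2,262 − £0| = £2,262.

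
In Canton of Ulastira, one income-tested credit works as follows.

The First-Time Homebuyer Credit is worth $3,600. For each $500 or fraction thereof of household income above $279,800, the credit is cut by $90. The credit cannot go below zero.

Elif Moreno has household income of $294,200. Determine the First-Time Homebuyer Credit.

$990

First-Time Homebuyer Credit: income exceeds $279,800 by $14,400, which is 29 full-or-partial $500 increments; reduction = 29 × $90 = $2,610, leaving $990.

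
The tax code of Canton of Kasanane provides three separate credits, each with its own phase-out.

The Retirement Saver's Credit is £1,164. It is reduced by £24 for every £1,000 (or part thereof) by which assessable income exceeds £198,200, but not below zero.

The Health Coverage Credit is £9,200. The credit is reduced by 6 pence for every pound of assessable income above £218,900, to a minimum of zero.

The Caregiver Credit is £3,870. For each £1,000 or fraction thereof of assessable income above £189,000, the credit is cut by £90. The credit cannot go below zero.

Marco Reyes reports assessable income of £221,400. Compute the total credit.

Retirement Saver's Credit: income exceeds £198,200 by £23,200, which is 24 full-or-partial £1,000 increments; reduction = 24 × £24 = £576, leaving £588.
Health Coverage Credit: 6% of the £2,500 excess over £218,900 is £150; credit = £9,200 − £150 = £9,050.
Caregiver Credit: income exceeds £189,000 by £32,400, which is 33 full-or-partial £1,000 increments; reduction = 33 × £90 = £2,970, leaving £900.
Total: £588 + £9,050 + £900 = £10,538.

£10,538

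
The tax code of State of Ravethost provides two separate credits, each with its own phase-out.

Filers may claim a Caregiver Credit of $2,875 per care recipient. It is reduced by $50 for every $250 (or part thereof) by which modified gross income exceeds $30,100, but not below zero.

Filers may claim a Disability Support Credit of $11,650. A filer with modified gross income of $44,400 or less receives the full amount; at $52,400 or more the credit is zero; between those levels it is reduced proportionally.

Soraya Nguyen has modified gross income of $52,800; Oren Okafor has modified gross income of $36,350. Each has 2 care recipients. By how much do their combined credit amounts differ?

Soraya ($52,800): Caregiver Credit: base = 2 × $2,875 = $5,750. income exceeds $30,100 by $22,700, which is 91 full-or-partial $250 increments; reduction = 91 × $50 = $4,550, leaving $1,200. Disability Support Credit: $52,800 is at or above $52,400, so the credit is $0. total $1,200 + $0 = $1,200
Oren ($36,350): Caregiver Credit: base = 2 × $2,875 = $5,750. income exceeds $30,100 by $6,250, which is 25 full-or-partial $250 increments; reduction = 25 × $50 = $1,250, leaving $4,500. Disability Support Credit: $36,350 is at or below the $44,400 threshold, so the full $11,650 applies. total $4,500 + $11,650 = $16,150
Difference: |$1,200 − $16,150| = $14,950.

$14,950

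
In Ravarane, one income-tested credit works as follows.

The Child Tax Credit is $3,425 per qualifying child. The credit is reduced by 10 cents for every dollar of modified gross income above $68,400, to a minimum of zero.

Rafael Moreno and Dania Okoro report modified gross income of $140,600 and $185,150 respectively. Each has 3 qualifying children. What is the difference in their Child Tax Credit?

Rafael ($140,600): Child Tax Credit: base = 3 × $3,425 = $10,275. 10% of the $72,200 excess over $68,400 is $7,220; credit = $10,275 − $7,220 = $3,055.
Dania ($185,150): Child Tax Credit: base = 3 × $3,425 = $10,275. 10% of the $116,750 excess over $68,400 is $11,675 ≥ base, so the credit is $0.
Difference: |$3,055 − $0| = $3,055.

$3,055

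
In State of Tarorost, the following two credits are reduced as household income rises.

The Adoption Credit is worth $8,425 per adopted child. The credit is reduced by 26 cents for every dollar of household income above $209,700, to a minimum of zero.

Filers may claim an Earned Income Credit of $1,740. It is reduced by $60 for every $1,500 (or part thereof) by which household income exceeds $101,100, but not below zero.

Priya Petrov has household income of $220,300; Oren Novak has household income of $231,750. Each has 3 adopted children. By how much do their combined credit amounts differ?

$2,977

Priya ($220,300): Adoption Credit: base = 3 × $8,425 = $25,275. 26% of the $10,600 excess over $209,700 is $2,756; credit = $25,275 − $2,756 = $22,519. Earned Income Credit: income exceeds $101,100 by $119,200 → 80 increments × $60 = $4,800 ≥ base, so the credit is $0. total $22,519 + $0 = $22,519
Oren ($231,750): Adoption Credit: base = 3 × $8,425 = $25,275. 26% of the $22,050 excess over $209,700 is $5,733; credit = $25,275 − $5,733 = $19,542. Earned Income Credit: income exceeds $101,100 by $130,650 → 88 increments × $60 = $5,280 ≥ base, so the credit is $0. total $19,542 + $0 = $19,542
Difference: |$22,519 − $19,542| = $2,977.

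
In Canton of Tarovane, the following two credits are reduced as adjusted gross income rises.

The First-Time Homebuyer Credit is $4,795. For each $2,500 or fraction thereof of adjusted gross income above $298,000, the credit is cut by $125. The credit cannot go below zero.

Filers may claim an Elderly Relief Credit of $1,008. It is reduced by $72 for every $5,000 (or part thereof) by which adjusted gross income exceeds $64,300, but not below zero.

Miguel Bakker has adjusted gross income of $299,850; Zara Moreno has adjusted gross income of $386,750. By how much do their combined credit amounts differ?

$4,375

Miguel ($299,850): First-Time Homebuyer Credit: income exceeds $298,000 by $1,850, which is 1 full-or-partial $2,500 increment; reduction = 1 × $125 = $125, leaving $4,670. Elderly Relief Credit: income exceeds $64,300 by $235,550 → 48 increments × $72 = $3,456 ≥ base, so the credit is $0. total $4,670 + $0 = $4,670
Zara ($386,750): First-Time Homebuyer Credit: income exceeds $298,000 by $88,750, which is 36 full-or-partial $2,500 increments; reduction = 36 × $125 = $4,500, leaving $295. Elderly Relief Credit: income exceeds $64,300 by $322,450 → 65 increments × $72 = $4,680 ≥ base, so the credit is $0. total $295 + $0 = $295
Difference: |$4,670 − $295| = $4,375.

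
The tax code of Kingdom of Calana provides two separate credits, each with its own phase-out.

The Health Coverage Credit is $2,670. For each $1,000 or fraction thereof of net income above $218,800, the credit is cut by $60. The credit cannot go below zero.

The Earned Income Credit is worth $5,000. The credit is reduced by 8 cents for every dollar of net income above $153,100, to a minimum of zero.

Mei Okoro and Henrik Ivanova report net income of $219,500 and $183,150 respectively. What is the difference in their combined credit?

$2,656

Mei ($219,500): Health Coverage Credit: income exceeds $218,800 by $700, which is 1 full-or-partial $1,000 increment; reduction = 1 × $60 = $60, leaving $2,610. Earned Income Credit: 8% of the $66,400 excess over $153,100 is $5,312 ≥ base, so the credit is $0. total $2,610 + $0 = $2,610
Henrik ($183,150): Health Coverage Credit: $183,150 is at or below the $218,800 threshold, so the full $2,670 applies. Earned Income Credit: 8% of the $30,050 excess over $153,100 is $2,404; credit = $5,000 − $2,404 = $2,596. total $2,670 + $2,596 = $5,266
Difference: |$2,610 − $5,266| = $2,656.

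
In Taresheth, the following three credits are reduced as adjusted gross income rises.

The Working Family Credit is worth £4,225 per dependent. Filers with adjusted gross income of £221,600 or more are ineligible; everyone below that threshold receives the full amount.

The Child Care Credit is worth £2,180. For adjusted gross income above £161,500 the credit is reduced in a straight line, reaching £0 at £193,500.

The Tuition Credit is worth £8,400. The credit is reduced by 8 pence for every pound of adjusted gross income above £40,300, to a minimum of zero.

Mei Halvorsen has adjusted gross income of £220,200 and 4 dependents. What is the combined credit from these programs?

Working Family Credit: base = 4 × £4,225 = £16,900. £220,200 is below the £221,600 cutoff, so the full £16,900 applies.
Child Care Credit: £220,200 is at or above £193,500, so the credit is £0.
Tuition Credit: 8% of the £179,900 excess over £40,300 is £14,392 ≥ base, so the credit is £0.
Total: £16,900 + £0 + £0 = £16,900.

£16,900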